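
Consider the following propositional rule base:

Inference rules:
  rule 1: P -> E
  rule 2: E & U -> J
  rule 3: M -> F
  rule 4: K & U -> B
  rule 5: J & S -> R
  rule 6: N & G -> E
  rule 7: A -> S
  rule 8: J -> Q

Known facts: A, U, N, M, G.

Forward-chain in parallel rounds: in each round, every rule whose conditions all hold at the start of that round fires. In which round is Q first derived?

3

Round 1 — rule 3, rule 6, rule 7, derive F, E, S.
Round 2 — rule 2, derive J.
Round 3 — rule 5, rule 8, derive R, Q.
Q first appears in round 3.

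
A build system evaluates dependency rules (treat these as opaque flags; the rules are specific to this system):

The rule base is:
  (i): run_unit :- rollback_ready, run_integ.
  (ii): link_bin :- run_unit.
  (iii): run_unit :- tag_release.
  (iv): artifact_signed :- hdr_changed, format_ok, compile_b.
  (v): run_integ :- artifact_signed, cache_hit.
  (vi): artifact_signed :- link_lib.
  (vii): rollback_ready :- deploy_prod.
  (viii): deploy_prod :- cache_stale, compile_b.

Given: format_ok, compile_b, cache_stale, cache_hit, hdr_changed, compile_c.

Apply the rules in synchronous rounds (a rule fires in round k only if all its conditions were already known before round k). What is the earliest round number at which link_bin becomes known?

4

Round 1 fires (iv), (viii), giving artifact_signed, deploy_prod.
Round 2 fires (v), (vii), giving run_integ, rollback_ready.
Round 3 fires (i), giving run_unit.
Round 4 fires (ii), giving link_bin.
link_bin first appears in round 4.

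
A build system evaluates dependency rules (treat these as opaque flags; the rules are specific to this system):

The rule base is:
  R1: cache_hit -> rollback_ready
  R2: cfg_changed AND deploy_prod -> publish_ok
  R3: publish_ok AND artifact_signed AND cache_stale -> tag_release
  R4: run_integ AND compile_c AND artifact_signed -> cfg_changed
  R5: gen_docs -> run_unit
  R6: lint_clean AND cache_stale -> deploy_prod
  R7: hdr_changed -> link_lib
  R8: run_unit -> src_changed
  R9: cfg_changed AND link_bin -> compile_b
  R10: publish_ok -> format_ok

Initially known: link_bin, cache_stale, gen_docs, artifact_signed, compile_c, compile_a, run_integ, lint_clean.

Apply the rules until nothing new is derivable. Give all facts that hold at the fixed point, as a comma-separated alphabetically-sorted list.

Round 1 — R4, R5, R6, derive cfg_changed, run_unit, deploy_prod.
Round 2 — R2, R8, R9, derive publish_ok, src_changed, compile_b.
Round 3 — R3, R10, derive tag_release, format_ok.

artifact_signed, cache_stale, cfg_changed, compile_a, compile_b, compile_c, deploy_prod, format_ok, gen_docs, link_bin, lint_clean, publish_ok, run_integ, run_unit, src_changed, tag_release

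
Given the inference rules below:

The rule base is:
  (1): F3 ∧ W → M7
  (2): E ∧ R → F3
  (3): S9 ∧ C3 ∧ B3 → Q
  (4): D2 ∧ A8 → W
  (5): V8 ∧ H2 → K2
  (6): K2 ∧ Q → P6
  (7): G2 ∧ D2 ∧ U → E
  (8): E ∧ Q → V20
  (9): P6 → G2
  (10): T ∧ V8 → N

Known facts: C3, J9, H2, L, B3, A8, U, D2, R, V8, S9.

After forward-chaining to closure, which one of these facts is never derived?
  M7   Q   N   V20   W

N

Round 1 — (3), (4), (5), derive Q, W, K2.
Round 2 — (6), derive P6.
Round 3 — (9), derive G2.
Round 4 — (7), derive E.
Round 5 — (2), (8), derive F3, V20.
Round 6 — (1), derive M7.
Derived: Q (round 1), W (round 1), V20 (round 5), M7 (round 6). N never appears in any round.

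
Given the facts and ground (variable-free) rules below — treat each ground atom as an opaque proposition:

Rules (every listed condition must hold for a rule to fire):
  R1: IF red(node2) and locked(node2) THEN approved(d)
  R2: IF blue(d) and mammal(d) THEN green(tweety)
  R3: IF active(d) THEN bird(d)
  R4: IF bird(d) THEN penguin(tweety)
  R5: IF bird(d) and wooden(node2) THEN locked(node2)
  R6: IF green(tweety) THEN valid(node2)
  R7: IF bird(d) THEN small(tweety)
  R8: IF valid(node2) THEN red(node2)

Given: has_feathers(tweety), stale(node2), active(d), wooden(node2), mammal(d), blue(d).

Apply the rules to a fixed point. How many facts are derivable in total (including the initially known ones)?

Round 1 fires R2, R3, giving green(tweety), bird(d).
Round 2 fires R4, R5, R6, R7, giving penguin(tweety), locked(node2), valid(node2), small(tweety).
Round 3 fires R8, giving red(node2).
Round 4 fires R1, giving approved(d).
Closure: {active(d), approved(d), bird(d), blue(d), green(tweety), has_feathers(tweety), locked(node2), mammal(d), penguin(tweety), red(node2), small(tweety), stale(node2), valid(node2), wooden(node2)} — 14 facts.

14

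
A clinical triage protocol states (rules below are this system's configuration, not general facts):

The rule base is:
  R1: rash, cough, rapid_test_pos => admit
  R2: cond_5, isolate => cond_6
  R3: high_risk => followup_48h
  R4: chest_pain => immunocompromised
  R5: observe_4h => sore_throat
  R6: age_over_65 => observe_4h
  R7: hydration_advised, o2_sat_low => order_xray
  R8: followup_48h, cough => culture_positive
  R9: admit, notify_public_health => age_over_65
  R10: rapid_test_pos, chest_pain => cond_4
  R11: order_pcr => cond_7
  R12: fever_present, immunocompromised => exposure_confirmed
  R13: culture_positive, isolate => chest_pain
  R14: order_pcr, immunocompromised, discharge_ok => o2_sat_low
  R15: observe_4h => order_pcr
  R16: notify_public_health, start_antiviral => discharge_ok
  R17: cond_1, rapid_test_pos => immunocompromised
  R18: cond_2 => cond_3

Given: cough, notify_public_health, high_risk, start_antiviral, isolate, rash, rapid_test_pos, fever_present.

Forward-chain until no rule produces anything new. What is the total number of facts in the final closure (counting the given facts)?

Round 1: R1 [rash, cough, rapid_test_pos => admit]; R3 [high_risk => followup_48h]; R16 [notify_public_health, start_antiviral => discharge_ok]. Adds admit, followup_48h, discharge_ok.
Round 2: R8 [followup_48h, cough => culture_positive]; R9 [admit, notify_public_health => age_over_65]. Adds culture_positive, age_over_65.
Round 3: R6 [age_over_65 => observe_4h]; R13 [culture_positive, isolate => chest_pain]. Adds observe_4h, chest_pain.
Round 4: R4 [chest_pain => immunocompromised]; R5 [observe_4h => sore_throat]; R10 [rapid_test_pos, chest_pain => cond_4]; R15 [observe_4h => order_pcr]. Adds immunocompromised, sore_throat, cond_4, order_pcr.
Round 5: R11 [order_pcr => cond_7]; R12 [fever_present, immunocompromised => exposure_confirmed]; R14 [order_pcr, immunocompromised, discharge_ok => o2_sat_low]. Adds cond_7, exposure_confirmed, o2_sat_low.
Closure: {admit, age_over_65, chest_pain, cond_4, cond_7, cough, culture_positive, discharge_ok, exposure_confirmed, fever_present, followup_48h, high_risk, immunocompromised, isolate, notify_public_health, o2_sat_low, observe_4h, order_pcr, rapid_test_pos, rash, sore_throat, start_antiviral} — 22 facts.

22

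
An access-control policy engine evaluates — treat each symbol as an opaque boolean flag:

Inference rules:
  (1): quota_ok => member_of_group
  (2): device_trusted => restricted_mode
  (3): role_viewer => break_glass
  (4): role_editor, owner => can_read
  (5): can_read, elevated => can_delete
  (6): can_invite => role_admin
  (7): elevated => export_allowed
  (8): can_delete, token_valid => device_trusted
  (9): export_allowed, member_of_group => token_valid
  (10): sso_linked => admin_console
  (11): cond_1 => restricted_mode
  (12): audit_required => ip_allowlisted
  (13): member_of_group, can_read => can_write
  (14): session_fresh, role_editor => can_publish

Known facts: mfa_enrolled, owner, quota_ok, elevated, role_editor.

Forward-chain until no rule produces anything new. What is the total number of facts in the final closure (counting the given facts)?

13

Round 1 fires (1), (4), (7), giving member_of_group, can_read, export_allowed.
Round 2 fires (5), (9), (13), giving can_delete, token_valid, can_write.
Round 3 fires (8), giving device_trusted.
Round 4 fires (2), giving restricted_mode.
Closure: {can_delete, can_read, can_write, device_trusted, elevated, export_allowed, member_of_group, mfa_enrolled, owner, quota_ok, restricted_mode, role_editor, token_valid} — 13 facts.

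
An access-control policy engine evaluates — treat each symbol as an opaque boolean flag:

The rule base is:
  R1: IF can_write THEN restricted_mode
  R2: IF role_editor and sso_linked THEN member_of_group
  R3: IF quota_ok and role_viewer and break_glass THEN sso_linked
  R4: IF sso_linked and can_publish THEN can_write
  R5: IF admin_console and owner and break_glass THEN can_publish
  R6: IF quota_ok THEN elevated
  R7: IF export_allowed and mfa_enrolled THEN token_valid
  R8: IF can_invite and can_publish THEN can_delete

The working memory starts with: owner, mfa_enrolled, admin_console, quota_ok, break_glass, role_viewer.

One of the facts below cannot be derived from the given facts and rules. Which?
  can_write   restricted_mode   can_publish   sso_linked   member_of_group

Round 1 — R3, R5, R6, derive sso_linked, can_publish, elevated.
Round 2 — R4, derive can_write.
Round 3 — R1, derive restricted_mode.
Derived: can_publish (round 1), sso_linked (round 1), can_write (round 2), restricted_mode (round 3). member_of_group never appears in any round.

member_of_group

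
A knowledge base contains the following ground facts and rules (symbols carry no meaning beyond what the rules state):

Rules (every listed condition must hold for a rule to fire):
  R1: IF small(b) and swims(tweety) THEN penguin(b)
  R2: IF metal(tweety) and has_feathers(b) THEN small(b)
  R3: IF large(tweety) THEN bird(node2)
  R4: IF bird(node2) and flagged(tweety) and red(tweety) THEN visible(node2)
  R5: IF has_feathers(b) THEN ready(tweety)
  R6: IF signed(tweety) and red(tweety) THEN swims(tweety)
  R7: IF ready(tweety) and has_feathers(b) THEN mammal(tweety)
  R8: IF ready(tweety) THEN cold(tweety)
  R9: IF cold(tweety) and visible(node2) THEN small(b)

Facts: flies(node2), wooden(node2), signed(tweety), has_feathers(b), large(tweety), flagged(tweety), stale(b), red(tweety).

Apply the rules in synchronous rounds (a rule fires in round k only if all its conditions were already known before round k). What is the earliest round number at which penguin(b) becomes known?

4

Round 1 — R3, R5, R6, derive bird(node2), ready(tweety), swims(tweety).
Round 2 — R4, R7, R8, derive visible(node2), mammal(tweety), cold(tweety).
Round 3 — R9, derive small(b).
Round 4 — R1, derive penguin(b).
penguin(b) first appears in round 4.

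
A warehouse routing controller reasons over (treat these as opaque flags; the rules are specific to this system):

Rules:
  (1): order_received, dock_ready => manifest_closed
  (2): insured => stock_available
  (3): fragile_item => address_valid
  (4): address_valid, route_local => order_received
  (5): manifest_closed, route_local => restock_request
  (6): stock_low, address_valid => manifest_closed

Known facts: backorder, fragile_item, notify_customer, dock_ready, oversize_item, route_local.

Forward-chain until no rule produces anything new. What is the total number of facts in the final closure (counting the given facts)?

10

Round 1: (3) [fragile_item => address_valid]. Adds address_valid.
Round 2: (4) [address_valid, route_local => order_received]. Adds order_received.
Round 3: (1) [order_received, dock_ready => manifest_closed]. Adds manifest_closed.
Round 4: (5) [manifest_closed, route_local => restock_request]. Adds restock_request.
Closure: {address_valid, backorder, dock_ready, fragile_item, manifest_closed, notify_customer, order_received, oversize_item, restock_request, route_local} — 10 facts.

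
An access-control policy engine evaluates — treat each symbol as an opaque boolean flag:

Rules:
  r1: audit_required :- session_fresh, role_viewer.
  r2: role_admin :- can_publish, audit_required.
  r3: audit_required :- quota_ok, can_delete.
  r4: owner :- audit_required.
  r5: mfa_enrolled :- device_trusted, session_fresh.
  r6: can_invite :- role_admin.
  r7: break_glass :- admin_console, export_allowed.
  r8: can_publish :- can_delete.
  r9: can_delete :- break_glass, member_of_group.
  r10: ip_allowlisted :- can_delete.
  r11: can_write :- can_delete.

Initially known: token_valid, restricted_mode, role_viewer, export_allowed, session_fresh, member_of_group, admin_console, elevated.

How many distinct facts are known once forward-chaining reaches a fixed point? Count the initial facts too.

17

[1] r1 [audit_required :- session_fresh, role_viewer.]; r7 [break_glass :- admin_console, export_allowed.]. ⇒ new: audit_required, break_glass.
[2] r4 [owner :- audit_required.]; r9 [can_delete :- break_glass, member_of_group.]. ⇒ new: owner, can_delete.
[3] r8 [can_publish :- can_delete.]; r10 [ip_allowlisted :- can_delete.]; r11 [can_write :- can_delete.]. ⇒ new: can_publish, ip_allowlisted, can_write.
[4] r2 [role_admin :- can_publish, audit_required.]. ⇒ new: role_admin.
[5] r6 [can_invite :- role_admin.]. ⇒ new: can_invite.
Closure: {admin_console, audit_required, break_glass, can_delete, can_invite, can_publish, can_write, elevated, export_allowed, ip_allowlisted, member_of_group, owner, restricted_mode, role_admin, role_viewer, session_fresh, token_valid} — 17 facts.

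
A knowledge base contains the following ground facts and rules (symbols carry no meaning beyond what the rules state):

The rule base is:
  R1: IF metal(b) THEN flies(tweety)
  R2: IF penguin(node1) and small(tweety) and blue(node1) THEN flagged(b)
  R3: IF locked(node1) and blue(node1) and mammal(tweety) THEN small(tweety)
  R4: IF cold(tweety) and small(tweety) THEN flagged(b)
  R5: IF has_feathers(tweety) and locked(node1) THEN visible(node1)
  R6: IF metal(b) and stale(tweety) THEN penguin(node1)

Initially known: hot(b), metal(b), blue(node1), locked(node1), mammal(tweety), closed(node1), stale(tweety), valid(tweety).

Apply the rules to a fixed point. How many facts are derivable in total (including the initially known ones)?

[1] R1 [IF metal(b) THEN flies(tweety)]; R3 [IF locked(node1) and blue(node1) and mammal(tweety) THEN small(tweety)]; R6 [IF metal(b) and stale(tweety) THEN penguin(node1)]. ⇒ new: flies(tweety), small(tweety), penguin(node1).
[2] R2 [IF penguin(node1) and small(tweety) and blue(node1) THEN flagged(b)]. ⇒ new: flagged(b).
Closure: {blue(node1), closed(node1), flagged(b), flies(tweety), hot(b), locked(node1), mammal(tweety), metal(b), penguin(node1), small(tweety), stale(tweety), valid(tweety)} — 12 facts.

12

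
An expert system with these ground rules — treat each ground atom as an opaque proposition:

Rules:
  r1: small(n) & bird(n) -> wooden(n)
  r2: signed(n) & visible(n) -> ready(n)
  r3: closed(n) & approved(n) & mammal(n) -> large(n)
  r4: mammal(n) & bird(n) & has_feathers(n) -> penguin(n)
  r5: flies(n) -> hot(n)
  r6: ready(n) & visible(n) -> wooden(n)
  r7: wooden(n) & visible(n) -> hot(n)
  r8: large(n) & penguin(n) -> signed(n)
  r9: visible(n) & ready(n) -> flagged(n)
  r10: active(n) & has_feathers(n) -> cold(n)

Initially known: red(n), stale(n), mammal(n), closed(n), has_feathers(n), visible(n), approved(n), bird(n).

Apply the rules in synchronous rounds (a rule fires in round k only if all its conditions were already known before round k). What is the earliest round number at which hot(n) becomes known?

Round 1: r3 [closed(n) & approved(n) & mammal(n) -> large(n)]; r4 [mammal(n) & bird(n) & has_feathers(n) -> penguin(n)]. Adds large(n), penguin(n).
Round 2: r8 [large(n) & penguin(n) -> signed(n)]. Adds signed(n).
Round 3: r2 [signed(n) & visible(n) -> ready(n)]. Adds ready(n).
Round 4: r6 [ready(n) & visible(n) -> wooden(n)]; r9 [visible(n) & ready(n) -> flagged(n)]. Adds wooden(n), flagged(n).
Round 5: r7 [wooden(n) & visible(n) -> hot(n)]. Adds hot(n).
hot(n) first appears in round 5.

5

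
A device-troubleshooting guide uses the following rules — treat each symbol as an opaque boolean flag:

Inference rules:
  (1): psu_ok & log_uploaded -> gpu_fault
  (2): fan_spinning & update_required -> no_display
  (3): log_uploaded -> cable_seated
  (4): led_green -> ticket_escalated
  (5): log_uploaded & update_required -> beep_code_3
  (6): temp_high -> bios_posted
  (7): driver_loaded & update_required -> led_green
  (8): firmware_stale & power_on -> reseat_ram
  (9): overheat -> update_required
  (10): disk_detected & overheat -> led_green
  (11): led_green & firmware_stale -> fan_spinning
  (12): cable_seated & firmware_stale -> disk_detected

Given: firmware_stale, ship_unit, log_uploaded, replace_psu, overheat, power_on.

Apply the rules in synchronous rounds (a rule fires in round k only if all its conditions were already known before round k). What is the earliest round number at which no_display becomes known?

Round 1 fires (3), (8), (9), giving cable_seated, reseat_ram, update_required.
Round 2 fires (5), (12), giving beep_code_3, disk_detected.
Round 3 fires (10), giving led_green.
Round 4 fires (4), (11), giving ticket_escalated, fan_spinning.
Round 5 fires (2), giving no_display.
no_display first appears in round 5.

5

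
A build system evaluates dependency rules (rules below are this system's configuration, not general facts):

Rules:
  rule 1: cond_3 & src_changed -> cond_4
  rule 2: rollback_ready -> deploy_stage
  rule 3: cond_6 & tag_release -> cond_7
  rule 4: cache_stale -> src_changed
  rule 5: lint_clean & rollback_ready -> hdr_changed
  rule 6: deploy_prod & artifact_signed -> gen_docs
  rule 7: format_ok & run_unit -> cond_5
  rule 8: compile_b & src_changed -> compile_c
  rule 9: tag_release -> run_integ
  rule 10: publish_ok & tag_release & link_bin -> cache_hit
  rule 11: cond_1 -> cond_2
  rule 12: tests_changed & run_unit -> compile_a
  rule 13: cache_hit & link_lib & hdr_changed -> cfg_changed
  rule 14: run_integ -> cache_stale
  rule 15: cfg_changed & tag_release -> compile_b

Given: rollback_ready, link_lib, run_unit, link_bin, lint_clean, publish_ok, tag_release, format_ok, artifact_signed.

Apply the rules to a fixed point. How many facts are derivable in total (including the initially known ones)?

19

Round 1 fires rule 2, rule 5, rule 7, rule 9, rule 10, giving deploy_stage, hdr_changed, cond_5, run_integ, cache_hit.
Round 2 fires rule 13, rule 14, giving cfg_changed, cache_stale.
Round 3 fires rule 4, rule 15, giving src_changed, compile_b.
Round 4 fires rule 8, giving compile_c.
Closure: {artifact_signed, cache_hit, cache_stale, cfg_changed, compile_b, compile_c, cond_5, deploy_stage, format_ok, hdr_changed, link_bin, link_lib, lint_clean, publish_ok, rollback_ready, run_integ, run_unit, src_changed, tag_release} — 19 facts.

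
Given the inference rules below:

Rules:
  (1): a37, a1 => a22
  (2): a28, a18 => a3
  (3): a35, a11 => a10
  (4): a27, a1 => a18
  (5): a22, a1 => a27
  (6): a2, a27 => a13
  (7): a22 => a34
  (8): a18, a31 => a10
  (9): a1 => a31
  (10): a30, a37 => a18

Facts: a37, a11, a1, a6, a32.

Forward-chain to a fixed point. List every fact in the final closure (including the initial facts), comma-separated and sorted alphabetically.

a1, a10, a11, a18, a22, a27, a31, a32, a34, a37, a6

Round 1 fires (1), (9), giving a22, a31.
Round 2 fires (5), (7), giving a27, a34.
Round 3 fires (4), giving a18.
Round 4 fires (8), giving a10.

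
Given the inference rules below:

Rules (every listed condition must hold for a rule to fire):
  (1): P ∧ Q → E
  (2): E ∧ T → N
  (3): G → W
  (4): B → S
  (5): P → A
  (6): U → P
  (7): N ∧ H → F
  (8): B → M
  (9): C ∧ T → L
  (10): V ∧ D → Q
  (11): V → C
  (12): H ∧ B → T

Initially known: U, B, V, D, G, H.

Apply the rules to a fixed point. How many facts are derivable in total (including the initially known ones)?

Round 1 — (3), (4), (6), (8), (10), (11), (12), derive W, S, P, M, Q, C, T.
Round 2 — (1), (5), (9), derive E, A, L.
Round 3 — (2), derive N.
Round 4 — (7), derive F.
Closure: {A, B, C, D, E, F, G, H, L, M, N, P, Q, S, T, U, V, W} — 18 facts.

18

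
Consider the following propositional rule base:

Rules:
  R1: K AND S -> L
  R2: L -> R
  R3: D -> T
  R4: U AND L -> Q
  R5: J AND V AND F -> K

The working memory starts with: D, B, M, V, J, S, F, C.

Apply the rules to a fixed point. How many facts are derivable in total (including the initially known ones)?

12

[1] R3 [D -> T]; R5 [J AND V AND F -> K]. ⇒ new: T, K.
[2] R1 [K AND S -> L]. ⇒ new: L.
[3] R2 [L -> R]. ⇒ new: R.
Closure: {B, C, D, F, J, K, L, M, R, S, T, V} — 12 facts.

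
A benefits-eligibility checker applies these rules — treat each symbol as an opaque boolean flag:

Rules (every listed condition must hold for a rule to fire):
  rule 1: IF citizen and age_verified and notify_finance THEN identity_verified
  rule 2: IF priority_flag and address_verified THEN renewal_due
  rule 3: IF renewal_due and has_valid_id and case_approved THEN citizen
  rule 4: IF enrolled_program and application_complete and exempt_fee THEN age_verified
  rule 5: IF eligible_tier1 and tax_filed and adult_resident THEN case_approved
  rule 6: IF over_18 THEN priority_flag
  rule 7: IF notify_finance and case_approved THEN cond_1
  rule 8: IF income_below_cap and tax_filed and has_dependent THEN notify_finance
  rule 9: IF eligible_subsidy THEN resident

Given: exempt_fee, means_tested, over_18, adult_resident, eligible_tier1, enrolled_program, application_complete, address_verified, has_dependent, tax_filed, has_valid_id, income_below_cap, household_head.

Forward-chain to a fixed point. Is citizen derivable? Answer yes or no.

yes

Round 1: rule 4 [IF enrolled_program and application_complete and exempt_fee THEN age_verified]; rule 5 [IF eligible_tier1 and tax_filed and adult_resident THEN case_approved]; rule 6 [IF over_18 THEN priority_flag]; rule 8 [IF income_below_cap and tax_filed and has_dependent THEN notify_finance]. New: age_verified, case_approved, priority_flag, notify_finance.
Round 2: rule 2 [IF priority_flag and address_verified THEN renewal_due]; rule 7 [IF notify_finance and case_approved THEN cond_1]. New: renewal_due, cond_1.
Round 3: rule 3 [IF renewal_due and has_valid_id and case_approved THEN citizen]. New: citizen.
Round 4: rule 1 [IF citizen and age_verified and notify_finance THEN identity_verified]. New: identity_verified.
citizen appears in round 3, so it is derivable.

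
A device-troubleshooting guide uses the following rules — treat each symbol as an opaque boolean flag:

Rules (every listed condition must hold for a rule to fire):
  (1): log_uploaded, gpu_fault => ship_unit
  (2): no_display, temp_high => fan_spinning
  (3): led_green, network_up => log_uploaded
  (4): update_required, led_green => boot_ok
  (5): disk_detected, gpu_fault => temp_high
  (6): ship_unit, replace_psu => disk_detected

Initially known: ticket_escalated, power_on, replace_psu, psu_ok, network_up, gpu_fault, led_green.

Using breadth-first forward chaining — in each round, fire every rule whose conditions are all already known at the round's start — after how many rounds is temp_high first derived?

4

Round 1 — (3), derive log_uploaded.
Round 2 — (1), derive ship_unit.
Round 3 — (6), derive disk_detected.
Round 4 — (5), derive temp_high.
temp_high first appears in round 4.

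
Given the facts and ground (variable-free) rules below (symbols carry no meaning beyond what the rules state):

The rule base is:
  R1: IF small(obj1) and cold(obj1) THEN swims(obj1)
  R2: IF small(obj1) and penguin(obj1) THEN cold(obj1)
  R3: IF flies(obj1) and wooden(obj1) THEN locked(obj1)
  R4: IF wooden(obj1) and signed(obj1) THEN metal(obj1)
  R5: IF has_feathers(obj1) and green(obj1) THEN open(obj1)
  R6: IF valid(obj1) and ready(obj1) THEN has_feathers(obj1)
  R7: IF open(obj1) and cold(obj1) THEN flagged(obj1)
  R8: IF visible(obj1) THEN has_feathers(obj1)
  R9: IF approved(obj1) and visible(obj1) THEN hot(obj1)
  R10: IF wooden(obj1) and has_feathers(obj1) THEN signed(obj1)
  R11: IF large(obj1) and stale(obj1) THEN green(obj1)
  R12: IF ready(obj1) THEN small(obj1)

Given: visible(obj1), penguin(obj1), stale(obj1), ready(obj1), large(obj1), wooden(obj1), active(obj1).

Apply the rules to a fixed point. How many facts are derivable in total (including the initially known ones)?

16

Round 1 — R8, R11, R12, derive has_feathers(obj1), green(obj1), small(obj1).
Round 2 — R2, R5, R10, derive cold(obj1), open(obj1), signed(obj1).
Round 3 — R1, R4, R7, derive swims(obj1), metal(obj1), flagged(obj1).
Closure: {active(obj1), cold(obj1), flagged(obj1), green(obj1), has_feathers(obj1), large(obj1), metal(obj1), open(obj1), penguin(obj1), ready(obj1), signed(obj1), small(obj1), stale(obj1), swims(obj1), visible(obj1), wooden(obj1)} — 16 facts.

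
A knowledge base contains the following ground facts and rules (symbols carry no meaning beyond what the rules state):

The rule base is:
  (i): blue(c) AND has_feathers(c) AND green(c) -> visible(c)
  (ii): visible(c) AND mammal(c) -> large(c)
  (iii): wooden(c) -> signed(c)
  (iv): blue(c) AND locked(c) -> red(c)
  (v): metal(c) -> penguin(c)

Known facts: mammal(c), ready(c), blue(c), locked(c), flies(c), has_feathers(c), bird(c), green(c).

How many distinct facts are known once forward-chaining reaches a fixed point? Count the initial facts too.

11

Round 1 fires (i), (iv), giving visible(c), red(c).
Round 2 fires (ii), giving large(c).
Closure: {bird(c), blue(c), flies(c), green(c), has_feathers(c), large(c), locked(c), mammal(c), ready(c), red(c), visible(c)} — 11 facts.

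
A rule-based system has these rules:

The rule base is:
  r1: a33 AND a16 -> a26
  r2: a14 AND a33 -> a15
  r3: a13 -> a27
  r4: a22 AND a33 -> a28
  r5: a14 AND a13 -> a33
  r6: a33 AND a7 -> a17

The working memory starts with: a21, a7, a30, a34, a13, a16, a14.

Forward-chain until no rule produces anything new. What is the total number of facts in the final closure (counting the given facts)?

Round 1: r3 [a13 -> a27]; r5 [a14 AND a13 -> a33]. Adds a27, a33.
Round 2: r1 [a33 AND a16 -> a26]; r2 [a14 AND a33 -> a15]; r6 [a33 AND a7 -> a17]. Adds a26, a15, a17.
Closure: {a13, a14, a15, a16, a17, a21, a26, a27, a30, a33, a34, a7} — 12 facts.

12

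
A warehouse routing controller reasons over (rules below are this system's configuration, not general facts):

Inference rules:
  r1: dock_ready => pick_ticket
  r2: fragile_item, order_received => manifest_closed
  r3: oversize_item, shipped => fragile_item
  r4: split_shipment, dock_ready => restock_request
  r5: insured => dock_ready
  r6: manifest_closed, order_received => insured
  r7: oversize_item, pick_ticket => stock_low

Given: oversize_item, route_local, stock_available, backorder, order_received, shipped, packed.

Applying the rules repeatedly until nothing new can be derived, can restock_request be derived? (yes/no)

no

Round 1: r3 [oversize_item, shipped => fragile_item]. New: fragile_item.
Round 2: r2 [fragile_item, order_received => manifest_closed]. New: manifest_closed.
Round 3: r6 [manifest_closed, order_received => insured]. New: insured.
Round 4: r5 [insured => dock_ready]. New: dock_ready.
Round 5: r1 [dock_ready => pick_ticket]. New: pick_ticket.
Round 6: r7 [oversize_item, pick_ticket => stock_low]. New: stock_low.
Fixed point reached. restock_request is concluded only by r4; r4 needs split_shipment (never derived).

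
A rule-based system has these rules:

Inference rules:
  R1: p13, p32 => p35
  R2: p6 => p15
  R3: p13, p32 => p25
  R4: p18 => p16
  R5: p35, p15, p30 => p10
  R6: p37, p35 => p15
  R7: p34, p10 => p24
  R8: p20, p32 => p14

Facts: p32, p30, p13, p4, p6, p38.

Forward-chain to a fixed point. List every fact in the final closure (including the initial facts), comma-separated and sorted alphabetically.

p10, p13, p15, p25, p30, p32, p35, p38, p4, p6

Round 1: R1 [p13, p32 => p35]; R2 [p6 => p15]; R3 [p13, p32 => p25]. Adds p35, p15, p25.
Round 2: R5 [p35, p15, p30 => p10]. Adds p10.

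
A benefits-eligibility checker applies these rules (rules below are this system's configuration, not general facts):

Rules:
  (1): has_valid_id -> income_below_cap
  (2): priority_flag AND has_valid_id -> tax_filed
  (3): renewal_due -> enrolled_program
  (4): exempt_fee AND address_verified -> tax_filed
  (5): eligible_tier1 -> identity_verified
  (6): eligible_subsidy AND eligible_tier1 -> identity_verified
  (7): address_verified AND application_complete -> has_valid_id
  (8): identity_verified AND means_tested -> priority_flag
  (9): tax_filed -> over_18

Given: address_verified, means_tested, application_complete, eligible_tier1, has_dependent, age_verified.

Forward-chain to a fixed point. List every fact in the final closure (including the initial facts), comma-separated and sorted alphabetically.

Round 1: (5) [eligible_tier1 -> identity_verified]; (7) [address_verified AND application_complete -> has_valid_id]. Adds identity_verified, has_valid_id.
Round 2: (1) [has_valid_id -> income_below_cap]; (8) [identity_verified AND means_tested -> priority_flag]. Adds income_below_cap, priority_flag.
Round 3: (2) [priority_flag AND has_valid_id -> tax_filed]. Adds tax_filed.
Round 4: (9) [tax_filed -> over_18]. Adds over_18.

address_verified, age_verified, application_complete, eligible_tier1, has_dependent, has_valid_id, identity_verified, income_below_cap, means_tested, over_18, priority_flag, tax_filed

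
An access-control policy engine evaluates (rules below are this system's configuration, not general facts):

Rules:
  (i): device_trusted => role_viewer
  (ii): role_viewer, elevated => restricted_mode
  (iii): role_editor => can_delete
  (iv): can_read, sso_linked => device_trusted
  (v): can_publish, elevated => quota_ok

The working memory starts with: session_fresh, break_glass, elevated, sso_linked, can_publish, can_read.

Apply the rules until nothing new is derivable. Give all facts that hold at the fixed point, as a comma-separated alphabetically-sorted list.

Round 1: (iv) [can_read, sso_linked => device_trusted]; (v) [can_publish, elevated => quota_ok]. New: device_trusted, quota_ok.
Round 2: (i) [device_trusted => role_viewer]. New: role_viewer.
Round 3: (ii) [role_viewer, elevated => restricted_mode]. New: restricted_mode.

break_glass, can_publish, can_read, device_trusted, elevated, quota_ok, restricted_mode, role_viewer, session_fresh, sso_linked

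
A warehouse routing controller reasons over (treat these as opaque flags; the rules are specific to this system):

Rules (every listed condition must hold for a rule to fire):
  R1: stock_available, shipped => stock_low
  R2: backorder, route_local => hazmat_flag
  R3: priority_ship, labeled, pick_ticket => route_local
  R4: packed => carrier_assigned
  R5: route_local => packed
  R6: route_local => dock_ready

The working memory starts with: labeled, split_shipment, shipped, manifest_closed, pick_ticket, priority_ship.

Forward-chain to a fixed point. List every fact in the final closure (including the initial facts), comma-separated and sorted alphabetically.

Round 1: R3 [priority_ship, labeled, pick_ticket => route_local]. New: route_local.
Round 2: R5 [route_local => packed]; R6 [route_local => dock_ready]. New: packed, dock_ready.
Round 3: R4 [packed => carrier_assigned]. New: carrier_assigned.

carrier_assigned, dock_ready, labeled, manifest_closed, packed, pick_ticket, priority_ship, route_local, shipped, split_shipment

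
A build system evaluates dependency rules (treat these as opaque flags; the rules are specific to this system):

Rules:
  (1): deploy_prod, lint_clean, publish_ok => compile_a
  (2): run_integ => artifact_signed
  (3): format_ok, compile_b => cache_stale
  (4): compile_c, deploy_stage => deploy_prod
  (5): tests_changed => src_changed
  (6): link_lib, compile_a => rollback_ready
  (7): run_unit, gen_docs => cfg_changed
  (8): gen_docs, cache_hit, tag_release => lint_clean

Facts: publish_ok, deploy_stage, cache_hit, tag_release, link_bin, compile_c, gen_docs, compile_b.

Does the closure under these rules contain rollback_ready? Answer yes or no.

Round 1 fires (4), (8), giving deploy_prod, lint_clean.
Round 2 fires (1), giving compile_a.
Fixed point reached. rollback_ready is concluded only by (6); (6) needs link_lib (never derived).

no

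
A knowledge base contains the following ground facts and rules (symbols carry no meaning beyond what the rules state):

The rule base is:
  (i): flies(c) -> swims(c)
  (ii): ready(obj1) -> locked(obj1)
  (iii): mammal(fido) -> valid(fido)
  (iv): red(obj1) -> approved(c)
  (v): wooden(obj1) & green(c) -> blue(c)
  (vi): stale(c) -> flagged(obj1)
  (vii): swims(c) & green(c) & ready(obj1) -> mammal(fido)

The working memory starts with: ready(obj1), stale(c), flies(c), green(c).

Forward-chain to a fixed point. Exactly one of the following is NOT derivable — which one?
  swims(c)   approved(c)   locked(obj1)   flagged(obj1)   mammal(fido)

Round 1: (i) [flies(c) -> swims(c)]; (ii) [ready(obj1) -> locked(obj1)]; (vi) [stale(c) -> flagged(obj1)]. Adds swims(c), locked(obj1), flagged(obj1).
Round 2: (vii) [swims(c) & green(c) & ready(obj1) -> mammal(fido)]. Adds mammal(fido).
Round 3: (iii) [mammal(fido) -> valid(fido)]. Adds valid(fido).
Derived: swims(c) (round 1), mammal(fido) (round 2), locked(obj1) (round 1), flagged(obj1) (round 1). approved(c) never appears in any round.

approved(c)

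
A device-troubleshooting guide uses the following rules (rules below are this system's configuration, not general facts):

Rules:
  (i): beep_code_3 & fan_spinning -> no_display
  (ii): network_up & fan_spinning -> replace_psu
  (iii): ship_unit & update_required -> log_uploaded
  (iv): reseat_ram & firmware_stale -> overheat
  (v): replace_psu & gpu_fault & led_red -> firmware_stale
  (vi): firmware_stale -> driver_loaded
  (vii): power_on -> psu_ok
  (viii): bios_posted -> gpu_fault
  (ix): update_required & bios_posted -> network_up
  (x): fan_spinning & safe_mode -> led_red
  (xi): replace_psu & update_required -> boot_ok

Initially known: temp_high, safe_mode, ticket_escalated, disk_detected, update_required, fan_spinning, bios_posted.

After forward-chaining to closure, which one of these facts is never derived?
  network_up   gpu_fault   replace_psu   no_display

no_display

Round 1 — (viii), (ix), (x), derive gpu_fault, network_up, led_red.
Round 2 — (ii), derive replace_psu.
Round 3 — (v), (xi), derive firmware_stale, boot_ok.
Round 4 — (vi), derive driver_loaded.
Derived: gpu_fault (round 1), network_up (round 1), replace_psu (round 2). no_display never appears in any round.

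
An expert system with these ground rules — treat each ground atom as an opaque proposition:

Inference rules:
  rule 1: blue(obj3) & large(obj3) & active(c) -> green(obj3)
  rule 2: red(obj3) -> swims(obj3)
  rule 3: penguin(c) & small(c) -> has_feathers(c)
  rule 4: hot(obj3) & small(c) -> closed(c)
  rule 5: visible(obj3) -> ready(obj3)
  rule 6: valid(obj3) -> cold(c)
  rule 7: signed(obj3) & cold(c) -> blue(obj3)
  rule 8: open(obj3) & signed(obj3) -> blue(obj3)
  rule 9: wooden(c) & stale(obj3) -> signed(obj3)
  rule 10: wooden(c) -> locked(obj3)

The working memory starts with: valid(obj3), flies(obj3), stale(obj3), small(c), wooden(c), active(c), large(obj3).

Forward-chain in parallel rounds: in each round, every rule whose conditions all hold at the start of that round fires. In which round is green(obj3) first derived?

3

Round 1 fires rule 6, rule 9, rule 10, giving cold(c), signed(obj3), locked(obj3).
Round 2 fires rule 7, giving blue(obj3).
Round 3 fires rule 1, giving green(obj3).
green(obj3) first appears in round 3.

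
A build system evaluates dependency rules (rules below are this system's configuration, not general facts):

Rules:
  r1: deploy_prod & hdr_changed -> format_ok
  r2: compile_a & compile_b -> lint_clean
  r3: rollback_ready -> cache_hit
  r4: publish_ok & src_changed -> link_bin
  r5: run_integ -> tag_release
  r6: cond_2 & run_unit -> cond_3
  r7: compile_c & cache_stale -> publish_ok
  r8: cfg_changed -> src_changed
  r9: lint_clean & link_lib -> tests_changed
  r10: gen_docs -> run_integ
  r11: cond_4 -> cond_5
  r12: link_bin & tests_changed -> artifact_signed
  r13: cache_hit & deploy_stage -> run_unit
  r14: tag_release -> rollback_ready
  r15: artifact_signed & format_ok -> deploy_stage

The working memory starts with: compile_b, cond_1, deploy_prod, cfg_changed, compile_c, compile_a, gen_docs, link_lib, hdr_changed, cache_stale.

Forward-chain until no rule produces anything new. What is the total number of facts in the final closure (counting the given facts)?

23

Round 1: r1 [deploy_prod & hdr_changed -> format_ok]; r2 [compile_a & compile_b -> lint_clean]; r7 [compile_c & cache_stale -> publish_ok]; r8 [cfg_changed -> src_changed]; r10 [gen_docs -> run_integ]. New: format_ok, lint_clean, publish_ok, src_changed, run_integ.
Round 2: r4 [publish_ok & src_changed -> link_bin]; r5 [run_integ -> tag_release]; r9 [lint_clean & link_lib -> tests_changed]. New: link_bin, tag_release, tests_changed.
Round 3: r12 [link_bin & tests_changed -> artifact_signed]; r14 [tag_release -> rollback_ready]. New: artifact_signed, rollback_ready.
Round 4: r3 [rollback_ready -> cache_hit]; r15 [artifact_signed & format_ok -> deploy_stage]. New: cache_hit, deploy_stage.
Round 5: r13 [cache_hit & deploy_stage -> run_unit]. New: run_unit.
Closure: {artifact_signed, cache_hit, cache_stale, cfg_changed, compile_a, compile_b, compile_c, cond_1, deploy_prod, deploy_stage, format_ok, gen_docs, hdr_changed, link_bin, link_lib, lint_clean, publish_ok, rollback_ready, run_integ, run_unit, src_changed, tag_release, tests_changed} — 23 facts.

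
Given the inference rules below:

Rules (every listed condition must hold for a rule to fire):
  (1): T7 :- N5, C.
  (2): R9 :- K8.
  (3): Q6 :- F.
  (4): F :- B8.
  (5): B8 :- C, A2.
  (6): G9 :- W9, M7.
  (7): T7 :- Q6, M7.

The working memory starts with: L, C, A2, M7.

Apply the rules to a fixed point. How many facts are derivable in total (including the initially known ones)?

8

Round 1: (5) [B8 :- C, A2.]. Adds B8.
Round 2: (4) [F :- B8.]. Adds F.
Round 3: (3) [Q6 :- F.]. Adds Q6.
Round 4: (7) [T7 :- Q6, M7.]. Adds T7.
Closure: {A2, B8, C, F, L, M7, Q6, T7} — 8 facts.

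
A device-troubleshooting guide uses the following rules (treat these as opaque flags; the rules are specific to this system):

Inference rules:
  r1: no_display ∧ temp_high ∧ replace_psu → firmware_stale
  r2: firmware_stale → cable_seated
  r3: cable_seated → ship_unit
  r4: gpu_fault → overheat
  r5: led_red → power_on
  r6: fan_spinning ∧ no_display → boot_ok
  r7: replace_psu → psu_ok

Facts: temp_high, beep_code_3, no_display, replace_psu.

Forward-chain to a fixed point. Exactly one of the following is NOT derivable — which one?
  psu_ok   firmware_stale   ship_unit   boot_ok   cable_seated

Round 1: r1 [no_display ∧ temp_high ∧ replace_psu → firmware_stale]; r7 [replace_psu → psu_ok]. Adds firmware_stale, psu_ok.
Round 2: r2 [firmware_stale → cable_seated]. Adds cable_seated.
Round 3: r3 [cable_seated → ship_unit]. Adds ship_unit.
Derived: ship_unit (round 3), firmware_stale (round 1), cable_seated (round 2), psu_ok (round 1). boot_ok never appears in any round.

boot_ok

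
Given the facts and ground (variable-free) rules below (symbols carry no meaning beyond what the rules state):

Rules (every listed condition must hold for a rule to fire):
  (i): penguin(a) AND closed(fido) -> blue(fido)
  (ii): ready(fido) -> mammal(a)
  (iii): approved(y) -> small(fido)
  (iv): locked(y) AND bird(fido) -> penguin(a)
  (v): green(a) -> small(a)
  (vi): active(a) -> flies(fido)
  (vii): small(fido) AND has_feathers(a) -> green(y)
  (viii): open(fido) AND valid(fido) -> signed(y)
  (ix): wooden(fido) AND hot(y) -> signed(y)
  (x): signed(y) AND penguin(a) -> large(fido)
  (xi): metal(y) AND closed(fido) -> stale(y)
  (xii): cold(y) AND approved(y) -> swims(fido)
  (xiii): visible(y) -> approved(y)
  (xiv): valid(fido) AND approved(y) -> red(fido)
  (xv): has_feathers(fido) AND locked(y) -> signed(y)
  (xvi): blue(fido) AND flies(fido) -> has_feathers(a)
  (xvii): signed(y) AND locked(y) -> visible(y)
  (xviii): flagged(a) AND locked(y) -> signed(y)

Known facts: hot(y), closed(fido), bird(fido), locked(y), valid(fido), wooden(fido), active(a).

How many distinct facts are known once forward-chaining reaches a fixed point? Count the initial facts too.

Round 1: (iv) [locked(y) AND bird(fido) -> penguin(a)]; (vi) [active(a) -> flies(fido)]; (ix) [wooden(fido) AND hot(y) -> signed(y)]. New: penguin(a), flies(fido), signed(y).
Round 2: (i) [penguin(a) AND closed(fido) -> blue(fido)]; (x) [signed(y) AND penguin(a) -> large(fido)]; (xvii) [signed(y) AND locked(y) -> visible(y)]. New: blue(fido), large(fido), visible(y).
Round 3: (xiii) [visible(y) -> approved(y)]; (xvi) [blue(fido) AND flies(fido) -> has_feathers(a)]. New: approved(y), has_feathers(a).
Round 4: (iii) [approved(y) -> small(fido)]; (xiv) [valid(fido) AND approved(y) -> red(fido)]. New: small(fido), red(fido).
Round 5: (vii) [small(fido) AND has_feathers(a) -> green(y)]. New: green(y).
Closure: {active(a), approved(y), bird(fido), blue(fido), closed(fido), flies(fido), green(y), has_feathers(a), hot(y), large(fido), locked(y), penguin(a), red(fido), signed(y), small(fido), valid(fido), visible(y), wooden(fido)} — 18 facts.

18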